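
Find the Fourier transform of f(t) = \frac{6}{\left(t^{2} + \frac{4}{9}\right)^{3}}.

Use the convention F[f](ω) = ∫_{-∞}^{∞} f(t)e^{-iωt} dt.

F(ω) = \frac{81 \pi \left(4 \omega^{2} + 18 \left|{\omega}\right| + 27\right) e^{- \frac{2 \left|{\omega}\right|}{3}}}{128}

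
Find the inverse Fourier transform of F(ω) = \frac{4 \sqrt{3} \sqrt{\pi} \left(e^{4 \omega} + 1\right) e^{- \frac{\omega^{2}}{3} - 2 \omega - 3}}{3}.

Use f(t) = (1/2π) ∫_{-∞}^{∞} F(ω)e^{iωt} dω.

f(t) = 4 e^{- \frac{3 t^{2}}{4}} \cos{\left(3 t \right)}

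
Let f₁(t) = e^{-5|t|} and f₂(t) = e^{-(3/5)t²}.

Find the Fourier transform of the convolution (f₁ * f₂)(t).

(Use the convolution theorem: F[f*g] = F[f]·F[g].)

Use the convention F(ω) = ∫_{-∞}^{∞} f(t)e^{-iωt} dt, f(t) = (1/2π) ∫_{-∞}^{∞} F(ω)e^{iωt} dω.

F[f₁*f₂](ω) = \frac{10 \sqrt{15} \sqrt{\pi} e^{- \frac{5 \omega^{2}}{12}}}{3 \left(\omega^{2} + 25\right)}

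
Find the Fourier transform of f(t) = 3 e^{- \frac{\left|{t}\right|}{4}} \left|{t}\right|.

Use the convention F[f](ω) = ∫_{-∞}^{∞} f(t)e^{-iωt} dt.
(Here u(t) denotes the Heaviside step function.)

F(ω) = \frac{96 \left(1 - 16 \omega^{2}\right)}{\left(16 \omega^{2} + 1\right)^{2}}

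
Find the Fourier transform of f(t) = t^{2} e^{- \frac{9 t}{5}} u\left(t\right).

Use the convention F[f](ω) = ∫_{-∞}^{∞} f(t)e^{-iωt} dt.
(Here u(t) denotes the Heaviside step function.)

F(ω) = \frac{250}{\left(5 i \omega + 9\right)^{3}}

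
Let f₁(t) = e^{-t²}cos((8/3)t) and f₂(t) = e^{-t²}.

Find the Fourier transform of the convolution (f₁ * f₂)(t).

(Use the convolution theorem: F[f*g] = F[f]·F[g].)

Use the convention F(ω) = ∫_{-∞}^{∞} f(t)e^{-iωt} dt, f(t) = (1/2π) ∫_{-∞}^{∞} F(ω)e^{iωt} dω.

F[f₁*f₂](ω) = \frac{\pi \left(e^{\frac{8 \omega}{3}} + 1\right) e^{- \frac{\omega^{2}}{2} - \frac{4 \omega}{3} - \frac{16}{9}}}{2}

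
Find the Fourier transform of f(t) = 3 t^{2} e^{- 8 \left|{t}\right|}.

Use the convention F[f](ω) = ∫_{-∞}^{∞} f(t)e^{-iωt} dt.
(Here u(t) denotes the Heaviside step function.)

F(ω) = \frac{96 \left(64 - 3 \omega^{2}\right)}{\left(\omega^{2} + 64\right)^{3}}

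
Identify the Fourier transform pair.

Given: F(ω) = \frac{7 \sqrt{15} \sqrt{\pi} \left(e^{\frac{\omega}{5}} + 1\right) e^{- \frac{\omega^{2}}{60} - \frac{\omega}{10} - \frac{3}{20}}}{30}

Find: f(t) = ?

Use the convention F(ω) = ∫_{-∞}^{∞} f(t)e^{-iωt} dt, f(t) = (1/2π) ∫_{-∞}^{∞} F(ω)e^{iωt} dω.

f(t) = 7 e^{- 15 t^{2}} \cos{\left(3 t \right)}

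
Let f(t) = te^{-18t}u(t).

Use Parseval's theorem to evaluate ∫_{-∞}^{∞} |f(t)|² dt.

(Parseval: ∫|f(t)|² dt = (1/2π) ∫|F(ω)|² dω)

∫|f(t)|² dt = \frac{1}{23328}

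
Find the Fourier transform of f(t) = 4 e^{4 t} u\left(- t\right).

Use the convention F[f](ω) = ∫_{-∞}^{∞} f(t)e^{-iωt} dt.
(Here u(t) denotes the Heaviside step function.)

F(ω) = - \frac{4}{i \omega - 4}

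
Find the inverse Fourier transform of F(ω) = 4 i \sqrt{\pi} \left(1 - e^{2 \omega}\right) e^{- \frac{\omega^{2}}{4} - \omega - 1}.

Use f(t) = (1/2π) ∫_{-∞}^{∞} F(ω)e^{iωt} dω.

f(t) = 8 e^{- t^{2}} \sin{\left(2 t \right)}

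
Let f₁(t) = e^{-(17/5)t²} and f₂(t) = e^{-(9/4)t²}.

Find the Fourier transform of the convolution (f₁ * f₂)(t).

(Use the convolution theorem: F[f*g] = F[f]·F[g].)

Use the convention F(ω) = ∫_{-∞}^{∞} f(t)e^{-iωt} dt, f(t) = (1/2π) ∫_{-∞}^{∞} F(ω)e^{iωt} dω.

F[f₁*f₂](ω) = \frac{2 \sqrt{85} \pi e^{- \frac{113 \omega^{2}}{612}}}{51}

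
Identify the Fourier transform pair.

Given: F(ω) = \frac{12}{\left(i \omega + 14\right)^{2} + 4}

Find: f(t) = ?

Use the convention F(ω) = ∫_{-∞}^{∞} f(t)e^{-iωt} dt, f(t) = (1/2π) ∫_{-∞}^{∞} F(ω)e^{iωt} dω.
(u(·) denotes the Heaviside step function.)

f(t) = 6 e^{- 14 t} \sin{\left(2 t \right)} u\left(t\right)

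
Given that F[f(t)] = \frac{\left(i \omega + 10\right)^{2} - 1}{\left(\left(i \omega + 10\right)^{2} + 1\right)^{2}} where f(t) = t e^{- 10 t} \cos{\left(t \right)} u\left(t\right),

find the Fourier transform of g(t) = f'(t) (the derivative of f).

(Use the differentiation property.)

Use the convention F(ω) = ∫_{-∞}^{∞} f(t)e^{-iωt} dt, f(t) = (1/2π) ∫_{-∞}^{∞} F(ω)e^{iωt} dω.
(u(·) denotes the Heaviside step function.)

F[g](ω) = \frac{i \omega \left(\left(i \omega + 10\right)^{2} - 1\right)}{\left(\left(i \omega + 10\right)^{2} + 1\right)^{2}}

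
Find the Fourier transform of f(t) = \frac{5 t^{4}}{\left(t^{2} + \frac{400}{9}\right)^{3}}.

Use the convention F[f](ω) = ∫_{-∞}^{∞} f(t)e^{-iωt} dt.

F(ω) = \frac{\pi \left(400 \omega^{2} - 300 \left|{\omega}\right| + 27\right) e^{- \frac{20 \left|{\omega}\right|}{3}}}{96}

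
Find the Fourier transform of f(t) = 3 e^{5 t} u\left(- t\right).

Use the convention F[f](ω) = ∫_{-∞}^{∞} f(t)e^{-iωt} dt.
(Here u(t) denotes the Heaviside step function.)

F(ω) = - \frac{3}{i \omega - 5}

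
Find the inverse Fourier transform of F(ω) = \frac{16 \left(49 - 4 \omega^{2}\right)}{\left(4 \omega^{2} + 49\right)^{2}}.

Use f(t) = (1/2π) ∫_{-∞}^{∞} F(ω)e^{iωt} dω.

f(t) = 2 e^{- \frac{7 \left|{t}\right|}{2}} \left|{t}\right|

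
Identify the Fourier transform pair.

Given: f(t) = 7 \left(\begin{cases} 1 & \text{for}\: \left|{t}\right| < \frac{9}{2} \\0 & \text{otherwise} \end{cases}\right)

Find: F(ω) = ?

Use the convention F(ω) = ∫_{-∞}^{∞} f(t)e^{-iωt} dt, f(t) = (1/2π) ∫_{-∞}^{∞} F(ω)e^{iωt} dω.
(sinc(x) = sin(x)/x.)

F(ω) = 63 \operatorname{sinc}{\left(\frac{9 \omega}{2} \right)}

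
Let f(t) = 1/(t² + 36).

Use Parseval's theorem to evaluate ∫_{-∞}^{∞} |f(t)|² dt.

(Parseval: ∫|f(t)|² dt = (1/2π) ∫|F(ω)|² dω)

∫|f(t)|² dt = \frac{\pi}{432}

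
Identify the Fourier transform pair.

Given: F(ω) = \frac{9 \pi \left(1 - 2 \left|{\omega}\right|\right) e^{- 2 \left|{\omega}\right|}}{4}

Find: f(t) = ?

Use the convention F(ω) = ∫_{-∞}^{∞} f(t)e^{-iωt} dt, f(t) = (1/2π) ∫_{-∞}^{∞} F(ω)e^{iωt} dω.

f(t) = \frac{9 t^{2}}{\left(t^{2} + 4\right)^{2}}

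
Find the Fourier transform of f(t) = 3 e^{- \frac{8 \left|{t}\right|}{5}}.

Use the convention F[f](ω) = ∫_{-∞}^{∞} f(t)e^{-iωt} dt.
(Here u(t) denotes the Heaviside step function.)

F(ω) = \frac{240}{25 \omega^{2} + 64}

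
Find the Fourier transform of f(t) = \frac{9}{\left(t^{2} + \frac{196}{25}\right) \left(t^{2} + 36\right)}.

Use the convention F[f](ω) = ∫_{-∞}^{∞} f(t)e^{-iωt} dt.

F(ω) = - \frac{75 \pi e^{- 6 \left|{\omega}\right|}}{1408} + \frac{1125 \pi e^{- \frac{14 \left|{\omega}\right|}{5}}}{9856}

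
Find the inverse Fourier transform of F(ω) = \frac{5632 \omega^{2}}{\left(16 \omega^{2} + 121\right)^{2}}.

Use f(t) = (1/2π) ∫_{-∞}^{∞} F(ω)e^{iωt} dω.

f(t) = 2 \left(1 - \frac{11 \left|{t}\right|}{4}\right) e^{- \frac{11 \left|{t}\right|}{4}}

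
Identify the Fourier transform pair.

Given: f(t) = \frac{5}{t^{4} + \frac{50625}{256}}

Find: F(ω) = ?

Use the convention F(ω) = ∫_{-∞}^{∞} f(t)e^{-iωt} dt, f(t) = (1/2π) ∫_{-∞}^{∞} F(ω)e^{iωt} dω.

F(ω) = \frac{64 \pi e^{- \frac{15 \sqrt{2} \left|{\omega}\right|}{8}} \sin{\left(\frac{15 \sqrt{2} \left|{\omega}\right|}{8} + \frac{\pi}{4} \right)}}{675}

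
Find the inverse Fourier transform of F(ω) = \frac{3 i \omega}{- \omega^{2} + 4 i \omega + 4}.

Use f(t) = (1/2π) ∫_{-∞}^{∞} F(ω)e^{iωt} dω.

f(t) = 3 \left(1 - 2 t\right) e^{- 2 t} u\left(t\right)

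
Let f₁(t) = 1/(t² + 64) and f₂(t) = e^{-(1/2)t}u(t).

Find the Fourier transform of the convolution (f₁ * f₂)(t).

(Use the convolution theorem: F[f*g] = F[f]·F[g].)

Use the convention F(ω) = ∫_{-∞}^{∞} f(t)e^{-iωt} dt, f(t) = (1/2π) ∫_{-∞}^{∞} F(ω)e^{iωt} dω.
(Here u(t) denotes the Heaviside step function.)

F[f₁*f₂](ω) = \frac{\pi e^{- 8 \left|{\omega}\right|}}{4 \left(2 i \omega + 1\right)}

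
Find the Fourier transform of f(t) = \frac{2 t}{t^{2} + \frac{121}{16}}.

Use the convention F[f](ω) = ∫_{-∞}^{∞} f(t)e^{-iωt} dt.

F(ω) = - 2 i \pi e^{- \frac{11 \left|{\omega}\right|}{4}} \operatorname{sign}{\left(\omega \right)}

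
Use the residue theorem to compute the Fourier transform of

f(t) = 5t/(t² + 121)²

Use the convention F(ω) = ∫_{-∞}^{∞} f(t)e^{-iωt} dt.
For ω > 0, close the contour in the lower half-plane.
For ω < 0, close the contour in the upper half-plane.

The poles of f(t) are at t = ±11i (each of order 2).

Let g(z) = f(z)e^{-iωz}; for large |z| the factor e^{-iωz} decays in the lower half-plane when ω > 0 and in the upper half-plane when ω < 0.

Case ω > 0 (lower half-plane, clockwise contour ⇒ F(ω) = -2πi·ΣRes):
  Res_{z = - 11 i} g(z) = \frac{5 \omega e^{- 11 \omega}}{44} (pole of order 2)
  F(ω) = -2πi·ΣRes = - \frac{5 i \pi \omega e^{- 11 \omega}}{22}

Case ω < 0 (upper half-plane, counterclockwise contour ⇒ F(ω) = +2πi·ΣRes):
  Res_{z = 11 i} g(z) = - \frac{5 \omega e^{11 \omega}}{44} (pole of order 2)
  F(ω) = 2πi·ΣRes = - \frac{5 i \pi \omega e^{11 \omega}}{22}

Both cases combine into a single formula in |ω|:

F(ω) = - \frac{5 i \pi \omega e^{- 11 \left|{\omega}\right|}}{22}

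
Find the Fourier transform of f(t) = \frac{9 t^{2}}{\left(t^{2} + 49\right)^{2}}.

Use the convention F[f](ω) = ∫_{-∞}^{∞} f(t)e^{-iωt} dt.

F(ω) = \frac{9 \pi \left(1 - 7 \left|{\omega}\right|\right) e^{- 7 \left|{\omega}\right|}}{14}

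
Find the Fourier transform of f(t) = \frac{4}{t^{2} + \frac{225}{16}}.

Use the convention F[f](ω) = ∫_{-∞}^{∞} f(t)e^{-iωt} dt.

F(ω) = \frac{16 \pi e^{- \frac{15 \left|{\omega}\right|}{4}}}{15}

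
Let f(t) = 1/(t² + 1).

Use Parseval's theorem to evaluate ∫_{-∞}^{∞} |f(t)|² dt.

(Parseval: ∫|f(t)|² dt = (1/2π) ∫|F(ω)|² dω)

∫|f(t)|² dt = \frac{\pi}{2}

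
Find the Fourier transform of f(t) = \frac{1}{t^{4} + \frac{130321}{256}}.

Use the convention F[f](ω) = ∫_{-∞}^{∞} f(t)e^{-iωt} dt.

F(ω) = \frac{64 \pi e^{- \frac{19 \sqrt{2} \left|{\omega}\right|}{8}} \sin{\left(\frac{19 \sqrt{2} \left|{\omega}\right|}{8} + \frac{\pi}{4} \right)}}{6859}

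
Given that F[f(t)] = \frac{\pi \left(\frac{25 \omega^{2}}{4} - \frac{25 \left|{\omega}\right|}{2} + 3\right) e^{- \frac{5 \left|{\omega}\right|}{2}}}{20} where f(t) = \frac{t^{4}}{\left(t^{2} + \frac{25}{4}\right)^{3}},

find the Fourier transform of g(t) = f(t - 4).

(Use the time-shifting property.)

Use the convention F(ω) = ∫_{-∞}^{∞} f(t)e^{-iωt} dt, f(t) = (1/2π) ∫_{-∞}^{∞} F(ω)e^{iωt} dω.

F[g](ω) = \frac{\pi \left(25 \omega^{2} - 50 \left|{\omega}\right| + 12\right) e^{- 4 i \omega - \frac{5 \left|{\omega}\right|}{2}}}{80}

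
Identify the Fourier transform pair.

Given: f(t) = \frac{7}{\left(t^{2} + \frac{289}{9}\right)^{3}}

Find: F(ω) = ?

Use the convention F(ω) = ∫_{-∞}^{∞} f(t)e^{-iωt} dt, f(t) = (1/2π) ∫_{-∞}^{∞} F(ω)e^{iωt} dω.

F(ω) = \frac{189 \pi \left(289 \omega^{2} + 153 \left|{\omega}\right| + 27\right) e^{- \frac{17 \left|{\omega}\right|}{3}}}{11358856}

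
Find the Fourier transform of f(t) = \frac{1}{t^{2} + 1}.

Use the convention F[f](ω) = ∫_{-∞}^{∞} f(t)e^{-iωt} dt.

F(ω) = \pi e^{- \left|{\omega}\right|}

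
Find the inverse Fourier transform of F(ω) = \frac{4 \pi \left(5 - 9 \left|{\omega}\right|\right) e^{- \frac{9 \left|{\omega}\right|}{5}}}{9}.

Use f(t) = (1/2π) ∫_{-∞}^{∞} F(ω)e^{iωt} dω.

f(t) = \frac{8 t^{2}}{\left(t^{2} + \frac{81}{25}\right)^{2}}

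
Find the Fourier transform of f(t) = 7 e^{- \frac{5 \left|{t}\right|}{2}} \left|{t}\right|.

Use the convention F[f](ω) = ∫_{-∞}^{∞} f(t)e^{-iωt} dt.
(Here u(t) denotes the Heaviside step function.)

F(ω) = \frac{56 \left(25 - 4 \omega^{2}\right)}{\left(4 \omega^{2} + 25\right)^{2}}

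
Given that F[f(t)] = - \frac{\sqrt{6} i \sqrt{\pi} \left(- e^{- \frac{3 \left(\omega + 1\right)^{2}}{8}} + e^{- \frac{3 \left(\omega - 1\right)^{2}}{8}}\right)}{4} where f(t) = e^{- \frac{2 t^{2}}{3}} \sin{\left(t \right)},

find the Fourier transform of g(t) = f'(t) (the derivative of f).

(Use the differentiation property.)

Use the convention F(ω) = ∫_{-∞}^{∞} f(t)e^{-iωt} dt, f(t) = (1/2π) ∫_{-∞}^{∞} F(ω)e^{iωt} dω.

F[g](ω) = \frac{\sqrt{6} \sqrt{\pi} \omega \left(e^{\frac{3 \omega}{2}} - 1\right) e^{- \frac{3 \omega^{2}}{8} - \frac{3 \omega}{4} - \frac{3}{8}}}{4}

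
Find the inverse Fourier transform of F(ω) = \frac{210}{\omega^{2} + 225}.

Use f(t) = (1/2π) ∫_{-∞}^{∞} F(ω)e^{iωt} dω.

f(t) = 7 e^{- 15 \left|{t}\right|}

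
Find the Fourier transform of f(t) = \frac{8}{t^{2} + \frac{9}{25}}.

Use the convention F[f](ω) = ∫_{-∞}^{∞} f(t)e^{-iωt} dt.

F(ω) = \frac{40 \pi e^{- \frac{3 \left|{\omega}\right|}{5}}}{3}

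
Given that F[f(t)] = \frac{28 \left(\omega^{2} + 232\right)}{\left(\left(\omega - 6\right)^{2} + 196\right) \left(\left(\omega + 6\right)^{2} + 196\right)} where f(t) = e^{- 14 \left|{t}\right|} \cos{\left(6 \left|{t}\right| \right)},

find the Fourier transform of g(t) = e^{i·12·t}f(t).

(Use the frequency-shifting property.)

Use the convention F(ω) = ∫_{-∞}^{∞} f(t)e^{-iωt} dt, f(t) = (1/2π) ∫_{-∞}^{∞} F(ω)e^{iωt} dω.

F[g](ω) = \frac{28 \left(\left(\omega - 12\right)^{2} + 232\right)}{\left(\left(\omega - 18\right)^{2} + 196\right) \left(\left(\omega - 6\right)^{2} + 196\right)}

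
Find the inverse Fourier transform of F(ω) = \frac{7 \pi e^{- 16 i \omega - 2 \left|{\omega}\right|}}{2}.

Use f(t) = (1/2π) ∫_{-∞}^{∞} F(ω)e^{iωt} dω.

f(t) = \frac{7}{\left(t - 16\right)^{2} + 4}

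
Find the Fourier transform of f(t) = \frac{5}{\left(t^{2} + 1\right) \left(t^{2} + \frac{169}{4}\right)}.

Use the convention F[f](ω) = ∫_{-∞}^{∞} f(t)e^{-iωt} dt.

F(ω) = \frac{4 \pi e^{- \left|{\omega}\right|}}{33} - \frac{8 \pi e^{- \frac{13 \left|{\omega}\right|}{2}}}{429}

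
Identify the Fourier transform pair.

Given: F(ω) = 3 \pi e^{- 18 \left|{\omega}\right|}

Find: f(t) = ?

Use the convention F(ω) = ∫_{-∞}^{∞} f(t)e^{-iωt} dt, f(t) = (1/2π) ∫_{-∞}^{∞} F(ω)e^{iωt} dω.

f(t) = \frac{54}{t^{2} + 324}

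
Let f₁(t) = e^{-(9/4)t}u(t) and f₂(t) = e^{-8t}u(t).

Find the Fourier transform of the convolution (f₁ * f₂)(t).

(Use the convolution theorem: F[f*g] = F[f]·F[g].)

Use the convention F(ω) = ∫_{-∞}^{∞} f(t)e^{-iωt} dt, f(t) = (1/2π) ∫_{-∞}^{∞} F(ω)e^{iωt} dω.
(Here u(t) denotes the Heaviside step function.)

F[f₁*f₂](ω) = \frac{4}{\left(i \omega + 8\right) \left(4 i \omega + 9\right)}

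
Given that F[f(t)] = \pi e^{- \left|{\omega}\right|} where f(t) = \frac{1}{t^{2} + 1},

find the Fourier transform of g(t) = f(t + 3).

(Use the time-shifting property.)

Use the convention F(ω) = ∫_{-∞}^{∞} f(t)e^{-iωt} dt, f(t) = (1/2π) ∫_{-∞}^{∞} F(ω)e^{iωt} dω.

F[g](ω) = \pi e^{3 i \omega - \left|{\omega}\right|}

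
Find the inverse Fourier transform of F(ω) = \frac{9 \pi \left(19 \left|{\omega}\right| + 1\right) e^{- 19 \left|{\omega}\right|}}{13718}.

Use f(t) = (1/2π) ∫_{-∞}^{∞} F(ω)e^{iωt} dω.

f(t) = \frac{9}{\left(t^{2} + 361\right)^{2}}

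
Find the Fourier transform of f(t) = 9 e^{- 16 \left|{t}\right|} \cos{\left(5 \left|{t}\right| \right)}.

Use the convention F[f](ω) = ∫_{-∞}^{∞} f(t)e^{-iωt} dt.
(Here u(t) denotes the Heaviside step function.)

F(ω) = \frac{288 \left(\omega^{2} + 281\right)}{\omega^{4} + 462 \omega^{2} + 78961}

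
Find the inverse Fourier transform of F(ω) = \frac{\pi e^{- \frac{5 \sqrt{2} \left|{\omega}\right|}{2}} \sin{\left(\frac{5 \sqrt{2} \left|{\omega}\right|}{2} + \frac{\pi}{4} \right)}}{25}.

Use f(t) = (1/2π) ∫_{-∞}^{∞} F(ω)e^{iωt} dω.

f(t) = \frac{5}{t^{4} + 625}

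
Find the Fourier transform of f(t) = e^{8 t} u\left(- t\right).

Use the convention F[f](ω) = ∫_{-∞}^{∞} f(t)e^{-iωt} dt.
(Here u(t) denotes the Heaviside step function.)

F(ω) = \frac{i}{\omega + 8 i}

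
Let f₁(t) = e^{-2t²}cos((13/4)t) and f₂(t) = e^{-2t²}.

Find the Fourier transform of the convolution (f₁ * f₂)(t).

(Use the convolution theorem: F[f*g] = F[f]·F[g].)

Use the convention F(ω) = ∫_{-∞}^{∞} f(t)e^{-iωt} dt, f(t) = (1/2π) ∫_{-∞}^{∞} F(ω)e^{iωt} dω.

F[f₁*f₂](ω) = \frac{\pi \left(e^{\frac{13 \omega}{8}} + 1\right) e^{- \frac{\omega^{2}}{4} - \frac{13 \omega}{16} - \frac{169}{128}}}{4}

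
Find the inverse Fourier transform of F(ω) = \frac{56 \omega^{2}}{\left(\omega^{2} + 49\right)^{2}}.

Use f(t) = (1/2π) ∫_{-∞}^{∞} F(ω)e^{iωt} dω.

f(t) = 2 \left(1 - 7 \left|{t}\right|\right) e^{- 7 \left|{t}\right|}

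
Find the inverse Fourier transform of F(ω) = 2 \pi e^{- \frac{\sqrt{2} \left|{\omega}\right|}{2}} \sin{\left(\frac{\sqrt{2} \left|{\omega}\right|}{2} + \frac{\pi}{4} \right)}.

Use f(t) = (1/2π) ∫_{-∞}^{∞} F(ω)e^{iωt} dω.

f(t) = \frac{2}{t^{4} + 1}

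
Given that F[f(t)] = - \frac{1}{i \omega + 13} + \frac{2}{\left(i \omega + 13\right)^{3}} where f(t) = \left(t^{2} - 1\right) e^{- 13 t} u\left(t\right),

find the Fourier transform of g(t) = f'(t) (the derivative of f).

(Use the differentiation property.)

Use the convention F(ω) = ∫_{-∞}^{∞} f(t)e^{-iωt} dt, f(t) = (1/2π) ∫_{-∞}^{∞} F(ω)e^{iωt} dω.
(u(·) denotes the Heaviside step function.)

F[g](ω) = \frac{i \omega \left(2 i \omega - \left(i \omega + 13\right)^{3} + 26\right)}{\left(i \omega + 13\right)^{4}}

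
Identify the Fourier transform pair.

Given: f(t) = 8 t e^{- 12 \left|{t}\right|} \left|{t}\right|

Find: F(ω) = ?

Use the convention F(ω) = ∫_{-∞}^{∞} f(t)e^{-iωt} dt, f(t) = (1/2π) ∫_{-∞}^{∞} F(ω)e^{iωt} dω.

F(ω) = \frac{32 i \omega \left(\omega^{2} - 432\right)}{\left(\omega^{2} + 144\right)^{3}}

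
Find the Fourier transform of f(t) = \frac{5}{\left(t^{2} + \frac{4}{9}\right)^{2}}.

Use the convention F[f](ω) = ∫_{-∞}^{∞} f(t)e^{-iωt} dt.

F(ω) = \frac{45 \pi \left(2 \left|{\omega}\right| + 3\right) e^{- \frac{2 \left|{\omega}\right|}{3}}}{16}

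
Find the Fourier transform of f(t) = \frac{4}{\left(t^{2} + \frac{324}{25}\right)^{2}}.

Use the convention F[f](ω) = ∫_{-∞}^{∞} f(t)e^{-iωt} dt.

F(ω) = \frac{25 \pi \left(18 \left|{\omega}\right| + 5\right) e^{- \frac{18 \left|{\omega}\right|}{5}}}{2916}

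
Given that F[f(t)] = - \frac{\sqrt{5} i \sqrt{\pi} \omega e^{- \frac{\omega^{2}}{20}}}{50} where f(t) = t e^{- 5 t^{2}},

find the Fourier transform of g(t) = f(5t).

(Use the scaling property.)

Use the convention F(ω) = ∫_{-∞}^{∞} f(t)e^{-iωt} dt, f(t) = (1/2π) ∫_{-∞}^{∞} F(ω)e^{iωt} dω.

F[g](ω) = - \frac{\sqrt{5} i \sqrt{\pi} \omega e^{- \frac{\omega^{2}}{500}}}{1250}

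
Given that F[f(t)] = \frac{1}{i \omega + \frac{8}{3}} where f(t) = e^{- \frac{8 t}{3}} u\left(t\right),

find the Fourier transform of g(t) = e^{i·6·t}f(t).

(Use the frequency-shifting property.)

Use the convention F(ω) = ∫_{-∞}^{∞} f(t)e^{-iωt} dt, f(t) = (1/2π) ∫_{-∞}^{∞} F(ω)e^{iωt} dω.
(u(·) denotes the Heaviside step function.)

F[g](ω) = \frac{3}{3 i \left(\omega - 6\right) + 8}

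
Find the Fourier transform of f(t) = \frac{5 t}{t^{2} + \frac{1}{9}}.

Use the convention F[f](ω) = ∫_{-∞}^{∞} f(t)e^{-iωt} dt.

F(ω) = - 5 i \pi e^{- \frac{\left|{\omega}\right|}{3}} \operatorname{sign}{\left(\omega \right)}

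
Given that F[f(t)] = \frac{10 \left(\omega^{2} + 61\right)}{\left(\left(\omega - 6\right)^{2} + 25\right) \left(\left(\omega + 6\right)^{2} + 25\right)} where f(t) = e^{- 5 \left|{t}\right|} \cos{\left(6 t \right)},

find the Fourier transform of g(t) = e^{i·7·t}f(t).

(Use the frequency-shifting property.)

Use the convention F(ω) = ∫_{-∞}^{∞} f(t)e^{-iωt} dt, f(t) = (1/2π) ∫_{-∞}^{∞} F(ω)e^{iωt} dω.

F[g](ω) = \frac{10 \left(\left(\omega - 7\right)^{2} + 61\right)}{\left(\left(\omega - 13\right)^{2} + 25\right) \left(\left(\omega - 1\right)^{2} + 25\right)}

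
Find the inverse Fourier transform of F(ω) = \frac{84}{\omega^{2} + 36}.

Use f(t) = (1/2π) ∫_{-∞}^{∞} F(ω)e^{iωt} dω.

f(t) = 7 e^{- 6 \left|{t}\right|}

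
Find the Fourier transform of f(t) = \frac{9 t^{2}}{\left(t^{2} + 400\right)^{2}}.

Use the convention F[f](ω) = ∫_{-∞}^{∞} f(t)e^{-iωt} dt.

F(ω) = \frac{9 \pi \left(1 - 20 \left|{\omega}\right|\right) e^{- 20 \left|{\omega}\right|}}{40}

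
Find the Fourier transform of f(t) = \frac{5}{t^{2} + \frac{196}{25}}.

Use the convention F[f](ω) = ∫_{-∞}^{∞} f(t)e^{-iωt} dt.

F(ω) = \frac{25 \pi e^{- \frac{14 \left|{\omega}\right|}{5}}}{14}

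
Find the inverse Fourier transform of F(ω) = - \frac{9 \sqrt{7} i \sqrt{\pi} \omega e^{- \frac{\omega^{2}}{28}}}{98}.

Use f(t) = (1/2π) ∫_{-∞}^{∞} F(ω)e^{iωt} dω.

f(t) = 9 t e^{- 7 t^{2}}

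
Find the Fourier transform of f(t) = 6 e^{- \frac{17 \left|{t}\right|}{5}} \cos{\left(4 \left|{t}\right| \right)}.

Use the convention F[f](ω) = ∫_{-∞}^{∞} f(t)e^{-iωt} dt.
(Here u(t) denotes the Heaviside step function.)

F(ω) = \frac{1020 \left(25 \omega^{2} + 689\right)}{625 \omega^{4} - 5550 \omega^{2} + 474721}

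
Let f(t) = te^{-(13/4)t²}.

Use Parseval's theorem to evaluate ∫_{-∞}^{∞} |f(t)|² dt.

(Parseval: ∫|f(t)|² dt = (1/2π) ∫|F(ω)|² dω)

∫|f(t)|² dt = \frac{\sqrt{26} \sqrt{\pi}}{169}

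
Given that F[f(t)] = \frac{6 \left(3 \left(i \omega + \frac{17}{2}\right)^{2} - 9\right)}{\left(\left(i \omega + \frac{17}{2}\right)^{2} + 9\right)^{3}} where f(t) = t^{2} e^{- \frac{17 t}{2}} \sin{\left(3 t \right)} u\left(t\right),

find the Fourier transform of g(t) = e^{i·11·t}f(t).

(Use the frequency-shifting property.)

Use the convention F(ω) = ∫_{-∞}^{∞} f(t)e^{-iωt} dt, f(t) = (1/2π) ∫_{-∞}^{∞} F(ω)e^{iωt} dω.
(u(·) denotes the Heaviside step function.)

F[g](ω) = \frac{288 \left(\left(2 i \left(\omega - 11\right) + 17\right)^{2} - 12\right)}{\left(\left(2 i \left(\omega - 11\right) + 17\right)^{2} + 36\right)^{3}}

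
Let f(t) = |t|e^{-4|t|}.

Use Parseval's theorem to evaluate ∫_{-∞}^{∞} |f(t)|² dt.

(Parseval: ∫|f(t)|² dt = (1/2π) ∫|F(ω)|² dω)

∫|f(t)|² dt = \frac{1}{128}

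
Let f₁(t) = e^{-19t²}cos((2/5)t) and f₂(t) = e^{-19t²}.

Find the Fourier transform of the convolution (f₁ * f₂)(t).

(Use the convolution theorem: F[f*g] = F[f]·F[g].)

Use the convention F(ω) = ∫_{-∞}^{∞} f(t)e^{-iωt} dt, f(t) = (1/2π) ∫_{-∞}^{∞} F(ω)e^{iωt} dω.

F[f₁*f₂](ω) = \frac{\pi e^{- \frac{\omega^{2}}{38} - \frac{1}{475}} \cosh{\left(\frac{\omega}{95} \right)}}{19}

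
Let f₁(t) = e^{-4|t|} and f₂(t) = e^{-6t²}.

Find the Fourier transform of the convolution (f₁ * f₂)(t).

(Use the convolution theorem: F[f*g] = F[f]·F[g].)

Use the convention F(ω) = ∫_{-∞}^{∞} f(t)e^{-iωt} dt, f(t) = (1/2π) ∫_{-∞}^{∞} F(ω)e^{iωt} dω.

F[f₁*f₂](ω) = \frac{4 \sqrt{6} \sqrt{\pi} e^{- \frac{\omega^{2}}{24}}}{3 \left(\omega^{2} + 16\right)}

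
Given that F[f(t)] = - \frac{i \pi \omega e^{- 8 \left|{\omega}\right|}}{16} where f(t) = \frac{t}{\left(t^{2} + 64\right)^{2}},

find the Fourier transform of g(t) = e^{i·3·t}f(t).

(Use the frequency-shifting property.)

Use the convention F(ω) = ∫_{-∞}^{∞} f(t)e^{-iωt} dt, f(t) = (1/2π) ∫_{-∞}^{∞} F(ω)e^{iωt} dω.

F[g](ω) = \frac{i \pi \left(3 - \omega\right) e^{- 8 \left|{\omega - 3}\right|}}{16}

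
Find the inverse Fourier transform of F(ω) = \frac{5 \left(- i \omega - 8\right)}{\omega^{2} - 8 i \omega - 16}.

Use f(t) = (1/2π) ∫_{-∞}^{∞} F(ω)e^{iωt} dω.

f(t) = 5 \left(4 t + 1\right) e^{- 4 t} u\left(t\right)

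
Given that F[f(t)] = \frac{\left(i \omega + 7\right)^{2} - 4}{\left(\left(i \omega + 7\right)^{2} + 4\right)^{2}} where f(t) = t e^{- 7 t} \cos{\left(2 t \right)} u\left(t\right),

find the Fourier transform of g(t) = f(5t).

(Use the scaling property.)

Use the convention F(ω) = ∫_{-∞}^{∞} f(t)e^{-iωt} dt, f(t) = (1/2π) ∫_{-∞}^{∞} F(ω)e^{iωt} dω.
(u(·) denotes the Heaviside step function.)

F[g](ω) = \frac{5 \left(\left(i \omega + 35\right)^{2} - 100\right)}{\left(\left(i \omega + 35\right)^{2} + 100\right)^{2}}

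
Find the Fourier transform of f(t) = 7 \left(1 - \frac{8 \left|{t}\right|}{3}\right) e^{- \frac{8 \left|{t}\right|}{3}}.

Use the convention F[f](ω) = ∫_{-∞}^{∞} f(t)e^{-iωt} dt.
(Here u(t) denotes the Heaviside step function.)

F(ω) = \frac{6048 \omega^{2}}{\left(9 \omega^{2} + 64\right)^{2}}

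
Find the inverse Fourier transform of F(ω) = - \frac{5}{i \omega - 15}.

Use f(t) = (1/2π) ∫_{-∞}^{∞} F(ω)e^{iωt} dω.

f(t) = 5 e^{15 t} u\left(- t\right)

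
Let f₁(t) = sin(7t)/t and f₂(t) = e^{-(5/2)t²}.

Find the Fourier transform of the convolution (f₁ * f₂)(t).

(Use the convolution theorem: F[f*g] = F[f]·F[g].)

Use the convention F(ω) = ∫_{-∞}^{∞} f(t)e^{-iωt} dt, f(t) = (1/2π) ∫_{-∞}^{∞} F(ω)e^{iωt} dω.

F[f₁*f₂](ω) = \begin{cases} \frac{\sqrt{10} \pi^{\frac{3}{2}} e^{- \frac{\omega^{2}}{10}}}{5} & \text{for}\: \omega > -7 \wedge \omega < 7 \\0 & \text{otherwise} \end{cases}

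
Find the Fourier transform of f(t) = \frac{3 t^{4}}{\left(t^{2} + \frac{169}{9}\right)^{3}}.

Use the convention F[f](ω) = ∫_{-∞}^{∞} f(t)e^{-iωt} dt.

F(ω) = \frac{\pi \left(169 \omega^{2} - 195 \left|{\omega}\right| + 27\right) e^{- \frac{13 \left|{\omega}\right|}{3}}}{104}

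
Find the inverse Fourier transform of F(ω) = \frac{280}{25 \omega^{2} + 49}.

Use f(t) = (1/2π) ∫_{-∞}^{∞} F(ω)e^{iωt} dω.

f(t) = 4 e^{- \frac{7 \left|{t}\right|}{5}}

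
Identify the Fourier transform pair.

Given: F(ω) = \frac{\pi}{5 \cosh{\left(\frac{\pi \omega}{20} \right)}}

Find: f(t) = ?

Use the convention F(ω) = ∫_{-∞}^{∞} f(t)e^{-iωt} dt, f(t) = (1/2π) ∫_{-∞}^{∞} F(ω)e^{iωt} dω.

f(t) = \frac{2}{\cosh{\left(10 t \right)}}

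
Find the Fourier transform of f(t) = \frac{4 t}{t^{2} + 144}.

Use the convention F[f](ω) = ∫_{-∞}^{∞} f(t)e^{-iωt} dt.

F(ω) = - 4 i \pi e^{- 12 \left|{\omega}\right|} \operatorname{sign}{\left(\omega \right)}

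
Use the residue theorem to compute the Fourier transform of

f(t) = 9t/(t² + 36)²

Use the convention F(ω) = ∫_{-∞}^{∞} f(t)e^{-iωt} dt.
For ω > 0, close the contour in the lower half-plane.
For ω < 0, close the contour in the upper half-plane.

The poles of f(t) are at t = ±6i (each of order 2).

Let g(z) = f(z)e^{-iωz}; for large |z| the factor e^{-iωz} decays in the lower half-plane when ω > 0 and in the upper half-plane when ω < 0.

Case ω > 0 (lower half-plane, clockwise contour ⇒ F(ω) = -2πi·ΣRes):
  Res_{z = - 6 i} g(z) = \frac{3 \omega e^{- 6 \omega}}{8} (pole of order 2)
  F(ω) = -2πi·ΣRes = - \frac{3 i \pi \omega e^{- 6 \omega}}{4}

Case ω < 0 (upper half-plane, counterclockwise contour ⇒ F(ω) = +2πi·ΣRes):
  Res_{z = 6 i} g(z) = - \frac{3 \omega e^{6 \omega}}{8} (pole of order 2)
  F(ω) = 2πi·ΣRes = - \frac{3 i \pi \omega e^{6 \omega}}{4}

Both cases combine into a single formula in |ω|:

F(ω) = - \frac{3 i \pi \omega e^{- 6 \left|{\omega}\right|}}{4}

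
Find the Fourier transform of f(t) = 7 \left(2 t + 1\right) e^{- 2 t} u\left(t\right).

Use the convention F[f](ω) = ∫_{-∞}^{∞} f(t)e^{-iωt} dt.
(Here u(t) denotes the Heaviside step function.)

F(ω) = \frac{7 \left(- i \omega - 4\right)}{\omega^{2} - 4 i \omega - 4}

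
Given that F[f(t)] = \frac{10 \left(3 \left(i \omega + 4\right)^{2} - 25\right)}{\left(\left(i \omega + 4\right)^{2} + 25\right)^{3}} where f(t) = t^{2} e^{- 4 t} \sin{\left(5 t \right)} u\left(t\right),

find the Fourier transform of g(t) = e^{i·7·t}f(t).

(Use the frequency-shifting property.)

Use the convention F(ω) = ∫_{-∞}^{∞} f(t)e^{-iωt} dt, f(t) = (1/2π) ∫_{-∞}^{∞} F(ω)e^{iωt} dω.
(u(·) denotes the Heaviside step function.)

F[g](ω) = \frac{10 \left(3 \left(i \left(\omega - 7\right) + 4\right)^{2} - 25\right)}{\left(\left(i \left(\omega - 7\right) + 4\right)^{2} + 25\right)^{3}}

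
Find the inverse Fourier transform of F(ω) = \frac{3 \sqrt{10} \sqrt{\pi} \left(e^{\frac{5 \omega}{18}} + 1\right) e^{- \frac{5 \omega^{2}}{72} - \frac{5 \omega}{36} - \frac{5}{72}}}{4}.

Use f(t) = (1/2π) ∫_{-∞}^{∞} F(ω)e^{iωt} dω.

f(t) = 9 e^{- \frac{18 t^{2}}{5}} \cos{\left(t \right)}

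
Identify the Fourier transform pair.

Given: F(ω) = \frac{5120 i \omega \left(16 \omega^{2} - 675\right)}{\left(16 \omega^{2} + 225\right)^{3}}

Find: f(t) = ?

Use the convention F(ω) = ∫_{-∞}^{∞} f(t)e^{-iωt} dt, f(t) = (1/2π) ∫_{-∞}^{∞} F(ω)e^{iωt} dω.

f(t) = 5 t e^{- \frac{15 \left|{t}\right|}{4}} \left|{t}\right|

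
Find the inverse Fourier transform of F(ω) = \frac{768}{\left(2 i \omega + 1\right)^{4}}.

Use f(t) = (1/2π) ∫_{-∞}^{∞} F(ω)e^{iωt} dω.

f(t) = 8 t^{3} e^{- \frac{t}{2}} u\left(t\right)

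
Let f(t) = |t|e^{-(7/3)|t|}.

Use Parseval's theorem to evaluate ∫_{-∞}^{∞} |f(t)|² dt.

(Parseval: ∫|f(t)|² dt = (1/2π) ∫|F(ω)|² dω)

∫|f(t)|² dt = \frac{27}{686}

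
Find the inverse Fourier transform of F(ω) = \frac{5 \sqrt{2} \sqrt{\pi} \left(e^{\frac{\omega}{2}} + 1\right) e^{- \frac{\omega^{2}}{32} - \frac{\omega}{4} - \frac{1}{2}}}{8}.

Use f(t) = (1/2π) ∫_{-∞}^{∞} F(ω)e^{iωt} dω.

f(t) = 5 e^{- 8 t^{2}} \cos{\left(4 t \right)}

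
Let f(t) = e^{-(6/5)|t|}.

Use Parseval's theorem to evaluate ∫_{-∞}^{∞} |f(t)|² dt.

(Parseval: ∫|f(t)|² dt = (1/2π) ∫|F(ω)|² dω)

∫|f(t)|² dt = \frac{5}{6}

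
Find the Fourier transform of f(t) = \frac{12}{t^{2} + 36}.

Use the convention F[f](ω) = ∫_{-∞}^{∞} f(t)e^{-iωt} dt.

F(ω) = 2 \pi e^{- 6 \left|{\omega}\right|}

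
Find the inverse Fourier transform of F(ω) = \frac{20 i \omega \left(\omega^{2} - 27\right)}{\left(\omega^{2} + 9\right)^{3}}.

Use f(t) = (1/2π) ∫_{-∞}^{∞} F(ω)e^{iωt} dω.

f(t) = 5 t e^{- 3 \left|{t}\right|} \left|{t}\right|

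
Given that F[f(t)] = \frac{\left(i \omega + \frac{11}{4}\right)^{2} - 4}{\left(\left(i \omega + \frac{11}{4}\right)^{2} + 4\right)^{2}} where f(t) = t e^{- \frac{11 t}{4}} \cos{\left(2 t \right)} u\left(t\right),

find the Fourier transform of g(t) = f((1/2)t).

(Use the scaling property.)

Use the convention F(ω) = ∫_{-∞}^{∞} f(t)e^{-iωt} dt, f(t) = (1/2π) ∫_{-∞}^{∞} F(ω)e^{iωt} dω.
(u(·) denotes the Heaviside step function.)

F[g](ω) = \frac{32 \left(\left(8 i \omega + 11\right)^{2} - 64\right)}{\left(\left(8 i \omega + 11\right)^{2} + 64\right)^{2}}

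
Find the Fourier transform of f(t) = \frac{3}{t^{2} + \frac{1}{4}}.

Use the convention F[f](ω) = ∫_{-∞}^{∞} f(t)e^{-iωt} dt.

F(ω) = 6 \pi e^{- \frac{\left|{\omega}\right|}{2}}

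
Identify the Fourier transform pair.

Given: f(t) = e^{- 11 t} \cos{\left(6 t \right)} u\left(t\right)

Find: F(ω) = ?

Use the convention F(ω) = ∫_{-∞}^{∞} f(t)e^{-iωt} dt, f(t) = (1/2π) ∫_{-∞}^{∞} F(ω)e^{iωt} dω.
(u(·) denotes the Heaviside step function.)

F(ω) = \frac{i \omega + 11}{\left(i \omega + 11\right)^{2} + 36}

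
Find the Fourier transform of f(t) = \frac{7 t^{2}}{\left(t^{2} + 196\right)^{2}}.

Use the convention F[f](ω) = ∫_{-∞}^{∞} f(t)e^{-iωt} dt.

F(ω) = \frac{\pi \left(1 - 14 \left|{\omega}\right|\right) e^{- 14 \left|{\omega}\right|}}{4}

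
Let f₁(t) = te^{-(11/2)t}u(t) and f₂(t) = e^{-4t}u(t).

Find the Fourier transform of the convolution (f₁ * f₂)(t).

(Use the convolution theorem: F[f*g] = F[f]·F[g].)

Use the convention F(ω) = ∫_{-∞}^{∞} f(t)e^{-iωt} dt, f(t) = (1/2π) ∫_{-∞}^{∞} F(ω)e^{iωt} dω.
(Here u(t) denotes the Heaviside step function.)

F[f₁*f₂](ω) = \frac{4}{\left(i \omega + 4\right) \left(2 i \omega + 11\right)^{2}}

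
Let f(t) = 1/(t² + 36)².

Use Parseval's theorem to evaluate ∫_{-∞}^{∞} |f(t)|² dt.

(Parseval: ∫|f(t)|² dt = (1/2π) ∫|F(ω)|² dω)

∫|f(t)|² dt = \frac{5 \pi}{4478976}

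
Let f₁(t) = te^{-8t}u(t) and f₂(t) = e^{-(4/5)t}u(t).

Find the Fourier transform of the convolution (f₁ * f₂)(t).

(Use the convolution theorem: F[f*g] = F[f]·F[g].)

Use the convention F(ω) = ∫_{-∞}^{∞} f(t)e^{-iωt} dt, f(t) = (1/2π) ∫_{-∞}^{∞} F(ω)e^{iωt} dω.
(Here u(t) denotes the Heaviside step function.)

F[f₁*f₂](ω) = \frac{5}{\left(i \omega + 8\right)^{2} \left(5 i \omega + 4\right)}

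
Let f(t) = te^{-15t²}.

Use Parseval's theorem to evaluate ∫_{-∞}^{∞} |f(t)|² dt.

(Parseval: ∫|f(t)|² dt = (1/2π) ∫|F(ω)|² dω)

∫|f(t)|² dt = \frac{\sqrt{30} \sqrt{\pi}}{1800}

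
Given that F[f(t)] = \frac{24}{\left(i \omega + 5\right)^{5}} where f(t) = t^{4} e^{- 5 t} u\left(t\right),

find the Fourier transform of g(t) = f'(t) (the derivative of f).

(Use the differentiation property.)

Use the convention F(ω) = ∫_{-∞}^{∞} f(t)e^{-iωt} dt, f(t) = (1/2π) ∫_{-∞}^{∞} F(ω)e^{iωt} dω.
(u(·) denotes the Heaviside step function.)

F[g](ω) = \frac{24 i \omega}{\left(i \omega + 5\right)^{5}}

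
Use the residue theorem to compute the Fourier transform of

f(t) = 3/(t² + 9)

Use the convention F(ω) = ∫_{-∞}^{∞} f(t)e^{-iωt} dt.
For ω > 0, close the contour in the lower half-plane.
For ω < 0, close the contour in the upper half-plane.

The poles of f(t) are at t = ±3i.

Let g(z) = f(z)e^{-iωz}; for large |z| the factor e^{-iωz} decays in the lower half-plane when ω > 0 and in the upper half-plane when ω < 0.

Case ω > 0 (lower half-plane, clockwise contour ⇒ F(ω) = -2πi·ΣRes):
  Res_{z = - 3 i} g(z) = \frac{i e^{- 3 \omega}}{2}
  F(ω) = -2πi·ΣRes = \pi e^{- 3 \omega}

Case ω < 0 (upper half-plane, counterclockwise contour ⇒ F(ω) = +2πi·ΣRes):
  Res_{z = 3 i} g(z) = - \frac{i e^{3 \omega}}{2}
  F(ω) = 2πi·ΣRes = \pi e^{3 \omega}

Both cases combine into a single formula in |ω|:

F(ω) = \pi e^{- 3 \left|{\omega}\right|}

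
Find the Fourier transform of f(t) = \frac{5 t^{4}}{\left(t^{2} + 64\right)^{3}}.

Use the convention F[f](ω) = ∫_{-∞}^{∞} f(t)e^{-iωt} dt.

F(ω) = \frac{5 \pi \left(64 \omega^{2} - 40 \left|{\omega}\right| + 3\right) e^{- 8 \left|{\omega}\right|}}{64}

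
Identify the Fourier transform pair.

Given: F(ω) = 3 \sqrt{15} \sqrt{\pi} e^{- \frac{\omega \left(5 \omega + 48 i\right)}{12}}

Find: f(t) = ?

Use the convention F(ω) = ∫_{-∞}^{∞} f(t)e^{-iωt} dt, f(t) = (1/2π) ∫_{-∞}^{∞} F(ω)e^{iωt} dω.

f(t) = 9 e^{- \frac{3 \left(t - 4\right)^{2}}{5}}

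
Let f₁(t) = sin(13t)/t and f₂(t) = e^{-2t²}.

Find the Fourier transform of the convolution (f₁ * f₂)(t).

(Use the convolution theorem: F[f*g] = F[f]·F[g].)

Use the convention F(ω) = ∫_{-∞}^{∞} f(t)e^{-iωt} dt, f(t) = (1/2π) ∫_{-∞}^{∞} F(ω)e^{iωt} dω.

F[f₁*f₂](ω) = \begin{cases} \frac{\sqrt{2} \pi^{\frac{3}{2}} e^{- \frac{\omega^{2}}{8}}}{2} & \text{for}\: \omega > -13 \wedge \omega < 13 \\0 & \text{otherwise} \end{cases}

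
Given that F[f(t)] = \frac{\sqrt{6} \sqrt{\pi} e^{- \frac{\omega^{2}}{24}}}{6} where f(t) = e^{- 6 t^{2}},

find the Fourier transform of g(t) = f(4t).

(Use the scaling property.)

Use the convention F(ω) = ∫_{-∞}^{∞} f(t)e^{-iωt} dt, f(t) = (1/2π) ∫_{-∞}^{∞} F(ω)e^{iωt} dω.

F[g](ω) = \frac{\sqrt{6} \sqrt{\pi} e^{- \frac{\omega^{2}}{384}}}{24}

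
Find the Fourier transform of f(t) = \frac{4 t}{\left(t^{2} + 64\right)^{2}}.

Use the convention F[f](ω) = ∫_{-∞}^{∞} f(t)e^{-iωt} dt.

F(ω) = - \frac{i \pi \omega e^{- 8 \left|{\omega}\right|}}{4}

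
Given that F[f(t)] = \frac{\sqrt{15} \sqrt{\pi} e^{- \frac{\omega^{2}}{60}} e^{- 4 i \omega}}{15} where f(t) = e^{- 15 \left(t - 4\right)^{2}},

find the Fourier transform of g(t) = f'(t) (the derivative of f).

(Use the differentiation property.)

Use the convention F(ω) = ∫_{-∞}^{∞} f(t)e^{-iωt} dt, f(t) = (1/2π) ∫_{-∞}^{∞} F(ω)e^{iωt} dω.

F[g](ω) = \frac{\sqrt{15} i \sqrt{\pi} \omega e^{- \frac{\omega \left(\omega + 240 i\right)}{60}}}{15}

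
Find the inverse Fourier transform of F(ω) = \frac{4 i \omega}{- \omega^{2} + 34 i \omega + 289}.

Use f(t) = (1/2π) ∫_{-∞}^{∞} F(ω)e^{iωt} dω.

f(t) = 4 \left(1 - 17 t\right) e^{- 17 t} u\left(t\right)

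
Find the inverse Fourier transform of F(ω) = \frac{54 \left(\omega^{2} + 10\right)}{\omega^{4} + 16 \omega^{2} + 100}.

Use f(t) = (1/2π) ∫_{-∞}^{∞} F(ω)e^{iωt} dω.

f(t) = 9 e^{- 3 \left|{t}\right|} \cos{\left(\left|{t}\right| \right)}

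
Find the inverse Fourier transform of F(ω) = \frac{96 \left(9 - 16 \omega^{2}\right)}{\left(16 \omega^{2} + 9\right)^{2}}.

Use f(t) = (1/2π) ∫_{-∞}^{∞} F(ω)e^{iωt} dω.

f(t) = 3 e^{- \frac{3 \left|{t}\right|}{4}} \left|{t}\right|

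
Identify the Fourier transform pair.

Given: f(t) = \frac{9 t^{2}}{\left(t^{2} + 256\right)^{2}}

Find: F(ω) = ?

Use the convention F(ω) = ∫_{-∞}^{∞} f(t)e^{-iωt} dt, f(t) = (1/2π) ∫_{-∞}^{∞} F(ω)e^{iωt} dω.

F(ω) = \frac{9 \pi \left(1 - 16 \left|{\omega}\right|\right) e^{- 16 \left|{\omega}\right|}}{32}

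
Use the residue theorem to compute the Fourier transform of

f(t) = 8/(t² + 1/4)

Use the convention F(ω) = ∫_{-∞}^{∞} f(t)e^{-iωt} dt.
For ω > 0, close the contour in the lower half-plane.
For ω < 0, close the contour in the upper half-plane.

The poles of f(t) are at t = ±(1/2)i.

Let g(z) = f(z)e^{-iωz}; for large |z| the factor e^{-iωz} decays in the lower half-plane when ω > 0 and in the upper half-plane when ω < 0.

Case ω > 0 (lower half-plane, clockwise contour ⇒ F(ω) = -2πi·ΣRes):
  Res_{z = - \frac{i}{2}} g(z) = 8 i e^{- \frac{\omega}{2}}
  F(ω) = -2πi·ΣRes = 16 \pi e^{- \frac{\omega}{2}}

Case ω < 0 (upper half-plane, counterclockwise contour ⇒ F(ω) = +2πi·ΣRes):
  Res_{z = \frac{i}{2}} g(z) = - 8 i e^{\frac{\omega}{2}}
  F(ω) = 2πi·ΣRes = 16 \pi e^{\frac{\omega}{2}}

Both cases combine into a single formula in |ω|:

F(ω) = 16 \pi e^{- \frac{\left|{\omega}\right|}{2}}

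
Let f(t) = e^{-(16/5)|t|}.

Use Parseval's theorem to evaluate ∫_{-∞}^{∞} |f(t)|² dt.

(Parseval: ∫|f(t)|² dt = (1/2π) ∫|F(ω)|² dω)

∫|f(t)|² dt = \frac{5}{16}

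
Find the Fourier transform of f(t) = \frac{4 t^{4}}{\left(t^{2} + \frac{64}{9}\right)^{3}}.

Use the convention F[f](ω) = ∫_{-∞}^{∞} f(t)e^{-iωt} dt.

F(ω) = \frac{\pi \left(64 \omega^{2} - 120 \left|{\omega}\right| + 27\right) e^{- \frac{8 \left|{\omega}\right|}{3}}}{48}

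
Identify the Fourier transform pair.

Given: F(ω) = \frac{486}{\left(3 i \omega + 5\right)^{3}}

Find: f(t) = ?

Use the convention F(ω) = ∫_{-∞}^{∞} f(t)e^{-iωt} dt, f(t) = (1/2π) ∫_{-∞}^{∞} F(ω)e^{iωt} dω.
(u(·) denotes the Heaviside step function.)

f(t) = 9 t^{2} e^{- \frac{5 t}{3}} u\left(t\right)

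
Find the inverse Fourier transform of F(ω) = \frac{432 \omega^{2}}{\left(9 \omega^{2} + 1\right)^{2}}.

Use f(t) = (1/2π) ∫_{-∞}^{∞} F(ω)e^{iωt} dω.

f(t) = 4 \left(1 - \frac{\left|{t}\right|}{3}\right) e^{- \frac{\left|{t}\right|}{3}}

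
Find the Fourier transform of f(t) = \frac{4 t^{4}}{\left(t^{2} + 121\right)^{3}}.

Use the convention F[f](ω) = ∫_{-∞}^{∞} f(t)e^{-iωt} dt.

F(ω) = \frac{\pi \left(121 \omega^{2} - 55 \left|{\omega}\right| + 3\right) e^{- 11 \left|{\omega}\right|}}{22}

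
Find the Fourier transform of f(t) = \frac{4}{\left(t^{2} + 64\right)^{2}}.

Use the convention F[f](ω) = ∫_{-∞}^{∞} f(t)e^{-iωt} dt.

F(ω) = \frac{\pi \left(8 \left|{\omega}\right| + 1\right) e^{- 8 \left|{\omega}\right|}}{256}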